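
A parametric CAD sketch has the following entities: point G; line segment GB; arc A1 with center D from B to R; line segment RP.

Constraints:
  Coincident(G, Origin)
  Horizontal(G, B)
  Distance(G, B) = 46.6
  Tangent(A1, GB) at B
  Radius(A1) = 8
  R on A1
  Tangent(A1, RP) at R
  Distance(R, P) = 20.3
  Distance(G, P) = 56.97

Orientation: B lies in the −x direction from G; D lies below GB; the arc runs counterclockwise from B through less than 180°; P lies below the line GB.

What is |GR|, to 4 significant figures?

55.24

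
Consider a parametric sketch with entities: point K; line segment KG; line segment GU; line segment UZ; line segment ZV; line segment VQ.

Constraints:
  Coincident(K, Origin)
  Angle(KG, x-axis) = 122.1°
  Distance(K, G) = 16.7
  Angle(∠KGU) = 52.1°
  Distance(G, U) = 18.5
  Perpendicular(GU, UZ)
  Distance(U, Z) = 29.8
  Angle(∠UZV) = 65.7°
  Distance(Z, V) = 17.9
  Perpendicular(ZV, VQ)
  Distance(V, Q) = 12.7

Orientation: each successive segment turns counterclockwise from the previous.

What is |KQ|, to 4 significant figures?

3.671

K is at the origin; KG runs at 122.1° with length 16.7, so G = (-8.874, 14.15). ∠KGU = 52.1° gives GU at -110.0° from the x-axis; with |GU| = 18.5, U = (-15.20, -3.237). GU ⟂ UZ, so UZ runs at -20.00°; with |UZ| = 29.8, Z = (12.80, -13.43). ∠UZV = 65.7° gives ZV at 94.30° from the x-axis; with |ZV| = 17.9, V = (11.46, 4.420). ZV is perpendicular to VQ, so VQ runs at -175.7°; with |VQ| = 12.7, Q = (-1.205, 3.468). Then |KQ| = |Q − K| = 3.671.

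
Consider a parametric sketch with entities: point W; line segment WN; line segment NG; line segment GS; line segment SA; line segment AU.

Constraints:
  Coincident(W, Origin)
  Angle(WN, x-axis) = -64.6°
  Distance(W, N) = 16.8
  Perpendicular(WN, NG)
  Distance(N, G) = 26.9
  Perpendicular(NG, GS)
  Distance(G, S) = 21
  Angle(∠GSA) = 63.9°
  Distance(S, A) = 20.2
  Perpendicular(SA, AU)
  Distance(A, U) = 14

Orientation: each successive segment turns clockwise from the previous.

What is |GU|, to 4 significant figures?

11.99

W is at the origin; WN runs at -64.6° with length 16.8, so N = (7.206, -15.18). The perpendicularity gives NG at right angles to WN, so NG runs at -154.6°; with |NG| = 26.9, G = (-17.09, -26.71). NG ⟂ GS, so GS runs at 115.4°; with |GS| = 21.0, S = (-26.10, -7.744). ∠GSA = 63.9° gives SA at -0.7000° from the x-axis; with |SA| = 20.2, A = (-5.903, -7.991). The perpendicularity gives AU at right angles to SA, so AU runs at -90.70°; with |AU| = 14.0, U = (-6.074, -21.99). Then |GU| = |U − G| = 11.99.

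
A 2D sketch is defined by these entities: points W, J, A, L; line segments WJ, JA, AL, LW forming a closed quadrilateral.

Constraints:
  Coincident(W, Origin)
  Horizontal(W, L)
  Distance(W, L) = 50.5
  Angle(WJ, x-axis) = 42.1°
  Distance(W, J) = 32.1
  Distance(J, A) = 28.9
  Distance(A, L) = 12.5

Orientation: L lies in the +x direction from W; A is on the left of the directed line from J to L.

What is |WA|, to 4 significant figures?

52.76

Checks: WJ at 42.10° ✓; |JA| = 28.90 ✓; |AL| = 12.50 ✓.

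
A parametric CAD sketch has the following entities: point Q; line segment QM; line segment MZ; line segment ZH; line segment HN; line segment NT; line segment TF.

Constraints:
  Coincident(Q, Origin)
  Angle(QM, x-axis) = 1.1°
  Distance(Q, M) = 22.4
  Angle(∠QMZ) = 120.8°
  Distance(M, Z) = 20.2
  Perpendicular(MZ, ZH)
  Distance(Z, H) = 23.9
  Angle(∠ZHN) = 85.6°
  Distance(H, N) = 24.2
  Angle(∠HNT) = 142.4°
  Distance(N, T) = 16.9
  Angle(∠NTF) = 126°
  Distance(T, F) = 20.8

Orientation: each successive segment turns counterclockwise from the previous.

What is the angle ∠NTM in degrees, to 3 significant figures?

75.1°

Q is at the origin; QM runs at 1.1° with length 22.4, so M = (22.4, 0.430). ∠QMZ = 120.8° gives MZ at 60.3° from the x-axis; with |MZ| = 20.2, Z = (32.4, 18.0). The perpendicularity gives ZH at right angles to MZ, so ZH runs at 150°; with |ZH| = 23.9, H = (11.6, 29.8). ∠ZHN = 85.6° gives HN at -115° from the x-axis; with |HN| = 24.2, N = (1.30, 7.94). ∠HNT = 142.4° gives NT at -77.7° from the x-axis; with |NT| = 16.9, T = (4.90, -8.57). Then cos ∠NTM = TN·TM / (|TN||TM|), giving 75.1°.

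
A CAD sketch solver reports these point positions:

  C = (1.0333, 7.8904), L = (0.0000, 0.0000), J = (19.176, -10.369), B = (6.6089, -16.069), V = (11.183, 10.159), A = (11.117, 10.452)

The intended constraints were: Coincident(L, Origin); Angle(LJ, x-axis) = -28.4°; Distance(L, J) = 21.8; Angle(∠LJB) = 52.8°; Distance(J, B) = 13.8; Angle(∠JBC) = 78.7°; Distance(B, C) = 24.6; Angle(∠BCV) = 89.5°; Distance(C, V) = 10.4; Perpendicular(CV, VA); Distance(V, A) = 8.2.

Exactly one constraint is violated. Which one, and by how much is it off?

Distance(V, A) = 8.2 — off by 7.90.

L = (0.00, 0.00) ✓; LJ at -28.40° ✓; |LJ| = 21.80 ✓; ∠LJB = 52.80° ✓; |JB| = 13.80 ✓; ∠JBC = 78.70° ✓; |BC| = 24.60 ✓; ∠BCV = 89.50° ✓; |CV| = 10.40 ✓; ∠(CV, VA) = 90.10° ✓; |VA| = 0.3003 ✗.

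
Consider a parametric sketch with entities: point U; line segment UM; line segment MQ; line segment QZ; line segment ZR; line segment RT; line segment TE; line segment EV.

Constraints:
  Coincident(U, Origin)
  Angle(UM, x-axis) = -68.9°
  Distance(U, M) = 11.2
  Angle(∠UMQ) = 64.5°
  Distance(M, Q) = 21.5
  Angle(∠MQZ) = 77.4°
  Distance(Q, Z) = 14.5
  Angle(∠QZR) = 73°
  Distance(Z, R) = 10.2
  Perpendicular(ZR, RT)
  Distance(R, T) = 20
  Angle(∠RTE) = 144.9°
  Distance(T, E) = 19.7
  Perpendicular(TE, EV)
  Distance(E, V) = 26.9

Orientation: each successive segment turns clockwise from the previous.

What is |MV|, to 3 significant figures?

49.2

U is at the origin; UM runs at -68.9° with length 11.2, so M = (4.03, -10.4). ∠UMQ = 64.5° gives MQ at 176° from the x-axis; with |MQ| = 21.5, Q = (-17.4, -8.80). ∠MQZ = 77.4° gives QZ at 73.0° from the x-axis; with |QZ| = 14.5, Z = (-13.2, 5.07). ∠QZR = 73.0° gives ZR at -34.0° from the x-axis; with |ZR| = 10.2, R = (-4.71, -0.637). ZR is perpendicular to RT, so RT runs at -124°; with |RT| = 20.0, T = (-15.9, -17.2). ∠RTE = 144.9° gives TE at -159° from the x-axis; with |TE| = 19.7, E = (-34.3, -24.2). TE is perpendicular to EV, so EV runs at 111°; with |EV| = 26.9, V = (-43.9, 0.885). Then |MV| = |V − M| = 49.2.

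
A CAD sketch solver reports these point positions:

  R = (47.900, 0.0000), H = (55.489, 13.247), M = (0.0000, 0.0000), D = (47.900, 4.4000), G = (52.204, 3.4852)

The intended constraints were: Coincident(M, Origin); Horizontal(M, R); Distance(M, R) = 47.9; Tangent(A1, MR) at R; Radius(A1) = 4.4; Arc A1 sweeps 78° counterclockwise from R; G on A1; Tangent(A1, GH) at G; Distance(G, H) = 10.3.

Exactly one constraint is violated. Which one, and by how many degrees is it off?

Tangent(A1, GH) at G — off by 6.60°.

M = (0.00, 0.00) ✓; M.y = 0.00, R.y = 0.00 ✓; |MR| = 47.90 ✓; ∠(DR, RM) = 90.00° ✓; |DR| = 4.400 ✓; bearing(D→G) − bearing(D→R) = 78.00° ✓; |DG| = 4.400 ✓; ∠(DG, GH) = 96.60° ✗; |GH| = 10.30 ✓.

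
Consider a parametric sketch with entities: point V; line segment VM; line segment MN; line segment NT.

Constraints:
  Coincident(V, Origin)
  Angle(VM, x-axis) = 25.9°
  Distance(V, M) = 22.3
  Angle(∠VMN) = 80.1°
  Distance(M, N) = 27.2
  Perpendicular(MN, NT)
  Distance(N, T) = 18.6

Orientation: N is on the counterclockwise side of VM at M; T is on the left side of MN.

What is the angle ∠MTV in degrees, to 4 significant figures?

42.57°

∠VMN = 80.1°, so MN runs at 25.9° + (180° − 80.1°) = 125.8° from the x-axis; with |MN| = 27.2, N = M + 27.2·(cos 125.8°, sin 125.8°) = (4.149, 31.80). MN is perpendicular to NT; with |NT| = 18.6 on the left of MN, T = N + 18.6·(-0.8111, -0.5850) = (-10.94, 20.92). Then cos ∠MTV = TM·TV / (|TM||TV|), giving 42.57°.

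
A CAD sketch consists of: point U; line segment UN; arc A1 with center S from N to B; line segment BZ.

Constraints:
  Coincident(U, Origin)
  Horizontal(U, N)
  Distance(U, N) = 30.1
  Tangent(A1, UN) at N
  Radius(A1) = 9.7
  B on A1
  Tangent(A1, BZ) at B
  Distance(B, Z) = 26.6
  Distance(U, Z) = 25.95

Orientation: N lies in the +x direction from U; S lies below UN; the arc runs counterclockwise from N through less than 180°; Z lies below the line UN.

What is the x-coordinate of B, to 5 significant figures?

22.341

U is at the origin; UN is horizontal with |UN| = 30.1 and N on the +x side, so N = (30.100, 0.0000). Tangency of A1 to UN means the radius SN is perpendicular to UN, so S = N + (0, -9.7) = (30.100, -9.7000). Since SB ⟂ BZ (tangency), |SZ| = √(9.7² + 26.6²) = 28.313 regardless of where B sits on A1. So Z lies on both circle(U, 25.95) and circle(S, 28.313); the below-UN intersection is Z = (6.3764, -25.154). B is the foot of the tangent from Z: B = (22.341, -3.8782).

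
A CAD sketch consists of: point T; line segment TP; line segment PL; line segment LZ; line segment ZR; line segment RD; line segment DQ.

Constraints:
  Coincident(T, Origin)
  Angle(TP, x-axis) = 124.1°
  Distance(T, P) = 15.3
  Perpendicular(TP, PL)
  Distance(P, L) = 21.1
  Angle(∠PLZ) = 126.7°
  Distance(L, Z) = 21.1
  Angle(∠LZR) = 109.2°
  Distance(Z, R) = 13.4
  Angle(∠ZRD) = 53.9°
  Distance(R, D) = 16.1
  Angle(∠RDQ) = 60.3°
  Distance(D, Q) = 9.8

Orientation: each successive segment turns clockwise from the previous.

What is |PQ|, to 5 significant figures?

33.701

T is at the origin; TP runs at 124.1° with length 15.3, so P = (-8.5778, 12.669). TP is perpendicular to PL, so PL runs at 34.100°; with |PL| = 21.1, L = (8.8943, 24.499). ∠PLZ = 126.7° gives LZ at -19.200° from the x-axis; with |LZ| = 21.1, Z = (28.821, 17.560). ∠LZR = 109.2° gives ZR at -90.000° from the x-axis; with |ZR| = 13.4, R = (28.821, 4.1597). ∠ZRD = 53.9° gives RD at 143.90° from the x-axis; with |RD| = 16.1, D = (15.812, 13.646). ∠RDQ = 60.3° gives DQ at 24.200° from the x-axis; with |DQ| = 9.8, Q = (24.751, 17.663). Then |PQ| = |Q − P| = 33.701.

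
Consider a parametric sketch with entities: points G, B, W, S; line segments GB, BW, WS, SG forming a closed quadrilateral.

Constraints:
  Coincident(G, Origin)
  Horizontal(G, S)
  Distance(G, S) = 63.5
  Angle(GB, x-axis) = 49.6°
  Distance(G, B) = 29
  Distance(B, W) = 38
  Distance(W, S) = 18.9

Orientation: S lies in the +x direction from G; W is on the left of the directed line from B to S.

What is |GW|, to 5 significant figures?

59.192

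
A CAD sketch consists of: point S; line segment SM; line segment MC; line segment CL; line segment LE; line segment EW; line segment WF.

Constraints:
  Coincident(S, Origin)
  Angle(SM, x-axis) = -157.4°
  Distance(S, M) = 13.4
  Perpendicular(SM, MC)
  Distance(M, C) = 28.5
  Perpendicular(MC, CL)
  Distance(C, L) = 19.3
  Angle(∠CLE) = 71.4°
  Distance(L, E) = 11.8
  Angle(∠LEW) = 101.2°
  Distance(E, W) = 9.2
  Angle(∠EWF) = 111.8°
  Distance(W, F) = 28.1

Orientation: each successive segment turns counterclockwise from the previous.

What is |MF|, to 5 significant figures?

45.722

S is at the origin; SM runs at -157.4° with length 13.4, so M = (-12.371, -5.1496). SM is perpendicular to MC, so MC runs at -67.400°; with |MC| = 28.5, C = (-1.4186, -31.461). MC is perpendicular to CL, so CL runs at 22.600°; with |CL| = 19.3, L = (16.399, -24.044). ∠CLE = 71.4° gives LE at 131.20° from the x-axis; with |LE| = 11.8, E = (8.6268, -15.166). ∠LEW = 101.2° gives EW at -150.00° from the x-axis; with |EW| = 9.2, W = (0.65939, -19.766). ∠EWF = 111.8° gives WF at -81.800° from the x-axis; with |WF| = 28.1, F = (4.6673, -47.578). Then |MF| = |F − M| = 45.722.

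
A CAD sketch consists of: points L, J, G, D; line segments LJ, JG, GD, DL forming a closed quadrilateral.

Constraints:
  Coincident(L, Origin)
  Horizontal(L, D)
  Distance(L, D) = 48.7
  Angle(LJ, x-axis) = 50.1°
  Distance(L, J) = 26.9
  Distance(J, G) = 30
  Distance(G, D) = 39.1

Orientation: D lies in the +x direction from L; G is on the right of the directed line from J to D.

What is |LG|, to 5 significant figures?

13.622

Checks: |JG| = 30.00 ✓; |GD| = 39.10 ✓.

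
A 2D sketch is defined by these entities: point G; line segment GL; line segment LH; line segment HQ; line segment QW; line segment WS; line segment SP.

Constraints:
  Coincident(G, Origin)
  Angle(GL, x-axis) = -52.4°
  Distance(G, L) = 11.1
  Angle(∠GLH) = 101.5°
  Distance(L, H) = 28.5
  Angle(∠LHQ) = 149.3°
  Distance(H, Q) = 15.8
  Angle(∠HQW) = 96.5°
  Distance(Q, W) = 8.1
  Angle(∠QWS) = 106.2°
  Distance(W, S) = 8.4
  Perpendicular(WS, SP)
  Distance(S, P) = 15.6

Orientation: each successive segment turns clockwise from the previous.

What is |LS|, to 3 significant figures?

33.6

∠HQW = 96.5° gives QW at 115° from the x-axis; with |QW| = 8.1, W = (-30.3, -28.0). ∠QWS = 106.2° gives WS at 41.1° from the x-axis; with |WS| = 8.4, S = (-24.0, -22.5). Then |LS| = |S − L| = 33.6.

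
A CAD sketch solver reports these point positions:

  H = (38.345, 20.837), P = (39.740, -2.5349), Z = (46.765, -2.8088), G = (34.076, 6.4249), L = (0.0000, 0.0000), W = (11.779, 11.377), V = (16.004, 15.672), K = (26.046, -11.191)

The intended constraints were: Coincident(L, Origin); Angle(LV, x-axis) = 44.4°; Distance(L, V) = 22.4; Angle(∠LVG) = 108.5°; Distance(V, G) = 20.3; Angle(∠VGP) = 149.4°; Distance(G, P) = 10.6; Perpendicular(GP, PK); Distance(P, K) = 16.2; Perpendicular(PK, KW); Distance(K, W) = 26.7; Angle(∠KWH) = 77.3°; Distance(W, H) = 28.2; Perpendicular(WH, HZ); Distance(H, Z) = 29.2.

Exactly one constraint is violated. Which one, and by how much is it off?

Distance(H, Z) = 29.2 — off by 4.10.

L = (0.00, 0.00) ✓; LV at 44.40° ✓; |LV| = 22.40 ✓; ∠LVG = 108.5° ✓; |VG| = 20.30 ✓; ∠VGP = 149.4° ✓; |GP| = 10.60 ✓; ∠(GP, PK) = 90.00° ✓; |PK| = 16.20 ✓; ∠(PK, KW) = 90.00° ✓; |KW| = 26.70 ✓; ∠KWH = 77.30° ✓; |WH| = 28.20 ✓; ∠(WH, HZ) = 90.00° ✓; |HZ| = 25.10 ✗.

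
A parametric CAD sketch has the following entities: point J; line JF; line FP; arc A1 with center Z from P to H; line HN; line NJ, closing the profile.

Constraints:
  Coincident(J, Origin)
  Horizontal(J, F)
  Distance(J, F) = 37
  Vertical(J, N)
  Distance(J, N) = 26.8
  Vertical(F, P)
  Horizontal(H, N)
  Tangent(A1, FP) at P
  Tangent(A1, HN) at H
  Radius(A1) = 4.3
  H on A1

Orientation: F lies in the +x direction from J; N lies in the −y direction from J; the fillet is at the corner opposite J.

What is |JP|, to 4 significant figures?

43.30

J is at the origin; J and F share the same y with |JF| = 37.0 and F on the +x side, so F = (37.00, 0.000). J and N share the same x with |JN| = 26.8 and N on the −y side, so N = (0.000, -26.80). The virtual corner opposite J is at (37.00, -26.80). The tangent condition forces ZP to be normal to FP and tangency of A1 to HN means the radius ZH is perpendicular to HN, with radius 4.3, so the center Z sits 4.3 in from both sides at Z = (32.70, -22.50). That places the tangent points at P = (37.00, -22.50) on FP and H = (32.70, -26.80) on HN. Then |JP| = |P − J| = 43.30.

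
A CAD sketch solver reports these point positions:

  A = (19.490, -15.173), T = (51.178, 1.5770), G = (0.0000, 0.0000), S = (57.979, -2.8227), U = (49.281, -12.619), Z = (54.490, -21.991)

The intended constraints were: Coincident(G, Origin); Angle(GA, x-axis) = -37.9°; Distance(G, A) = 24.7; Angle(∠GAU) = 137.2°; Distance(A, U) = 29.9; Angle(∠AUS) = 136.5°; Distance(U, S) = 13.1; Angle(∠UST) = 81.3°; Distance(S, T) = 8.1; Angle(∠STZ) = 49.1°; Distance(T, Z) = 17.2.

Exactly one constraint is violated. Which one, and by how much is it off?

Distance(T, Z) = 17.2 — off by 6.60.

G = (0.00, 0.00) ✓; GA at -37.90° ✓; |GA| = 24.70 ✓; ∠GAU = 137.2° ✓; |AU| = 29.90 ✓; ∠AUS = 136.5° ✓; |US| = 13.10 ✓; ∠UST = 81.30° ✓; |ST| = 8.100 ✓; ∠STZ = 49.10° ✓; |TZ| = 23.80 ✗.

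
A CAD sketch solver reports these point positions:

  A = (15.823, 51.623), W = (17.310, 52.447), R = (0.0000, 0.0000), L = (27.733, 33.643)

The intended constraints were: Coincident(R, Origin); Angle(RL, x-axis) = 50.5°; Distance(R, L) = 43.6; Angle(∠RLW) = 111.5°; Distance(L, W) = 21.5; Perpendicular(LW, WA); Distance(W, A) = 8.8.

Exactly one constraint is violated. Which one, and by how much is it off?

Distance(W, A) = 8.8 — off by 7.10.

R = (0.00, 0.00) ✓; RL at 50.50° ✓; |RL| = 43.60 ✓; ∠RLW = 111.5° ✓; |LW| = 21.50 ✓; ∠(LW, WA) = 89.99° ✓; |WA| = 1.700 ✗.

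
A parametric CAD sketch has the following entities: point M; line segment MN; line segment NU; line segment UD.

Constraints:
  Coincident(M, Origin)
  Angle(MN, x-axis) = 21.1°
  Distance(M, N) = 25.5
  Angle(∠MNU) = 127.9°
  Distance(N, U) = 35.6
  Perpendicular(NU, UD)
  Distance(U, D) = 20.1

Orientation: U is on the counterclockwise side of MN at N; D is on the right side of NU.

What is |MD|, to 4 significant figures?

65.16

M is at the origin; MN runs at 21.1° with length 25.5, so N = 25.5·(cos 21.1°, sin 21.1°) = (23.79, 9.180). ∠MNU = 127.9°, so NU runs at 21.1° + (180° − 127.9°) = 73.20° from the x-axis; with |NU| = 35.6, U = N + 35.6·(cos 73.20°, sin 73.20°) = (34.08, 43.26). NU ⟂ UD; with |UD| = 20.1 on the right of NU, D = U + 20.1·(0.9573, -0.2890) = (53.32, 37.45). Then |MD| = |D − M| = 65.16.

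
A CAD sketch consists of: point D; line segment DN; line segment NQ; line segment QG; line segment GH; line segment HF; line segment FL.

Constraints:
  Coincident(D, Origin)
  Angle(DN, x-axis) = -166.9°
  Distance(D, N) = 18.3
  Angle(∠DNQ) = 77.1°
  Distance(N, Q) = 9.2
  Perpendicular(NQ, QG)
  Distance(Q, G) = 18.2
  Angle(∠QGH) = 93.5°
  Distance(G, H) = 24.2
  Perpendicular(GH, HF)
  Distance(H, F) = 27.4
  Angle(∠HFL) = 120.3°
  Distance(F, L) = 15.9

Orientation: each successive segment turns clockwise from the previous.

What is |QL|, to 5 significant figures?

20.783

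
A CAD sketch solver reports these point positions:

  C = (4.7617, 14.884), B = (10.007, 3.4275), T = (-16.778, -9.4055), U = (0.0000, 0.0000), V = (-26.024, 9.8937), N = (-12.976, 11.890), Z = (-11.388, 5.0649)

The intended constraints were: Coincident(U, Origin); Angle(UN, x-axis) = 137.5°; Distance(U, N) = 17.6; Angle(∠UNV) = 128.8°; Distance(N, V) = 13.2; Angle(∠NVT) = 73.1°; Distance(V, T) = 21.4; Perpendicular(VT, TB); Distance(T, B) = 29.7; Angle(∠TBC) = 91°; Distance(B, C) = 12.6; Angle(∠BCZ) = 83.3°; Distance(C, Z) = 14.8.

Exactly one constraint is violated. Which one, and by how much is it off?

Distance(C, Z) = 14.8 — off by 4.10.

U = (0.00, 0.00) ✓; UN at 137.5° ✓; |UN| = 17.60 ✓; ∠UNV = 128.8° ✓; |NV| = 13.20 ✓; ∠NVT = 73.10° ✓; |VT| = 21.40 ✓; ∠(VT, TB) = 90.00° ✓; |TB| = 29.70 ✓; ∠TBC = 91.00° ✓; |BC| = 12.60 ✓; ∠BCZ = 83.30° ✓; |CZ| = 18.90 ✗.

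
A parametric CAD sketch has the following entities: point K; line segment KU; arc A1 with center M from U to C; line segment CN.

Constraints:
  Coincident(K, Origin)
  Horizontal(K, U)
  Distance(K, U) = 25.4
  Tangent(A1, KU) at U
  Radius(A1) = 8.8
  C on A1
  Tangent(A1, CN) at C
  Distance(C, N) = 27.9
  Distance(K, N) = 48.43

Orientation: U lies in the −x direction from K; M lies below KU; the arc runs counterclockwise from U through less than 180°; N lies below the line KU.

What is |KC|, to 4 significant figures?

35.54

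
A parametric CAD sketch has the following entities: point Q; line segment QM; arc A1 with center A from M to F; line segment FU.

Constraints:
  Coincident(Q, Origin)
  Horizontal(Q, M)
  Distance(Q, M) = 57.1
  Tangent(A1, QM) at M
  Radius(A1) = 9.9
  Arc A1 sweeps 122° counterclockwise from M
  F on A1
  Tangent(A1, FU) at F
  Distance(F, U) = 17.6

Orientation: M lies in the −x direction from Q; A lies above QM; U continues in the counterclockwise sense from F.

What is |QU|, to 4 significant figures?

65.36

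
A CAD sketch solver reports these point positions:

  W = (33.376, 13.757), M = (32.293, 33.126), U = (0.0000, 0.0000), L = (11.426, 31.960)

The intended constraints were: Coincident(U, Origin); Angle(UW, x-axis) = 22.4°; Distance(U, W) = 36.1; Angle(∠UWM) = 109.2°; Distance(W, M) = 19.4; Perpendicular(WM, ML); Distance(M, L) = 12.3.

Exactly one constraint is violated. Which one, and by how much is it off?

Distance(M, L) = 12.3 — off by 8.60.

U = (0.00, 0.00) ✓; UW at 22.40° ✓; |UW| = 36.10 ✓; ∠UWM = 109.2° ✓; |WM| = 19.40 ✓; ∠(WM, ML) = 90.00° ✓; |ML| = 20.90 ✗.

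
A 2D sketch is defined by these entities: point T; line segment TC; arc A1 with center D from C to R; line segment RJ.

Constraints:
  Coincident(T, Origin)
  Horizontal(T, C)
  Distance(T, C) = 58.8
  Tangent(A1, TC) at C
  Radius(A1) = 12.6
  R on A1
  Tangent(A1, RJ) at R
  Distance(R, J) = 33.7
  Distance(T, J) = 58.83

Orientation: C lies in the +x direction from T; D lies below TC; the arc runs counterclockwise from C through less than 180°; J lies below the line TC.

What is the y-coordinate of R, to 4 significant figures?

-10.16

Checks: |DC| = 12.60 ✓; |DR| = 12.60 ✓; ∠(DR, RJ) = 90.00° ✓; |RJ| = 33.70 ✓; |TJ| = 58.83 ✓.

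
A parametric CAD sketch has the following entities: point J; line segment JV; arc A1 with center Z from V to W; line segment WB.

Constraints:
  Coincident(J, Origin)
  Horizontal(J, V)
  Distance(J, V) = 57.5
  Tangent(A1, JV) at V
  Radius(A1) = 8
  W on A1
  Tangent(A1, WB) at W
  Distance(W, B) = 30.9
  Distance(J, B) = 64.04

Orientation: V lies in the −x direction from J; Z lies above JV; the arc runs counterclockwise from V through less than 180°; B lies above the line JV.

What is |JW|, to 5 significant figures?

50.196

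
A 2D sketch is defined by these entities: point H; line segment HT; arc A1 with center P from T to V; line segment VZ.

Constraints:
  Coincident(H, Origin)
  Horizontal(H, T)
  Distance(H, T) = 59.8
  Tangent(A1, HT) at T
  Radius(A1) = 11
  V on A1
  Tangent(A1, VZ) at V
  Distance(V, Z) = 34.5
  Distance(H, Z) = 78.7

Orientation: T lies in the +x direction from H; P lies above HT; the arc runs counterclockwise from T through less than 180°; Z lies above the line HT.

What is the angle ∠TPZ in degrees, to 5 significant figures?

174.81°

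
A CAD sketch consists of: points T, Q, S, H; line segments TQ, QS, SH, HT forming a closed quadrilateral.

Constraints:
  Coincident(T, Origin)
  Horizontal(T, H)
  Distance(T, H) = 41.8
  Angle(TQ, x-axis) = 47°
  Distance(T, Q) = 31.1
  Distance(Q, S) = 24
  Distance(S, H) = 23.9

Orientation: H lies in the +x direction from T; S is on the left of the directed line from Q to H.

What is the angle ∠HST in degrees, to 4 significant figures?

54.21°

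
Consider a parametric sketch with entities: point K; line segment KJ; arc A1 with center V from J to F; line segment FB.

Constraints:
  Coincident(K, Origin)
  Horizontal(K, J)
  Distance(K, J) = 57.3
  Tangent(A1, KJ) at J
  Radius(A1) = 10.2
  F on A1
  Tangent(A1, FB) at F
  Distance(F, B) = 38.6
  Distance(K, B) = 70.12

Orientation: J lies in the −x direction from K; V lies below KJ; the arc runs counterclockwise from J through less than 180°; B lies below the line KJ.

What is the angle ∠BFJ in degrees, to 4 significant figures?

122.2°

Checks: |VF| = 10.20 ✓; ∠(VF, FB) = 90.00° ✓; |FB| = 38.60 ✓; |KB| = 70.12 ✓.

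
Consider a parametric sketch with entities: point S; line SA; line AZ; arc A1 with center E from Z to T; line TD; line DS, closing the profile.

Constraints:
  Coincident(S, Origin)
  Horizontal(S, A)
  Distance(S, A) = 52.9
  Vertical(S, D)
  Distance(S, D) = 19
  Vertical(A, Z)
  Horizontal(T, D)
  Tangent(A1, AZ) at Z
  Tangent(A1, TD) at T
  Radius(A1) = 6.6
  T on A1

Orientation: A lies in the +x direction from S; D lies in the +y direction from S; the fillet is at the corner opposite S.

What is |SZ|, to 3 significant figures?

54.3

S is at the origin; SA is horizontal with |SA| = 52.9 and A on the +x side, so A = (52.9, 0.00). SD is vertical with |SD| = 19.0 and D on the +y side, so D = (0.00, 19.0). The virtual corner opposite S is at (52.9, 19.0). Tangency of A1 to AZ means the radius EZ is perpendicular to AZ and tangency of A1 to TD means the radius ET is perpendicular to TD, with radius 6.6, so the center E sits 6.6 in from both sides at E = (46.3, 12.4). That places the tangent points at Z = (52.9, 12.4) on AZ and T = (46.3, 19.0) on TD. Then |SZ| = |Z − S| = 54.3.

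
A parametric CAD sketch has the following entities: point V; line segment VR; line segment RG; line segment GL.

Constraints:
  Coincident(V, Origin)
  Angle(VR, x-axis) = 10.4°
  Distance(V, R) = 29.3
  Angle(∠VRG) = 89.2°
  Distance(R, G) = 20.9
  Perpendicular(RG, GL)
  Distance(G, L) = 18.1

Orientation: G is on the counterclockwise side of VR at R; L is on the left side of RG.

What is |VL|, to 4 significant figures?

23.35

V is at the origin; VR runs at 10.4° with length 29.3, so R = 29.3·(cos 10.4°, sin 10.4°) = (28.82, 5.289). ∠VRG = 89.2°, so RG runs at 10.4° + (180° − 89.2°) = 101.2° from the x-axis; with |RG| = 20.9, G = R + 20.9·(cos 101.2°, sin 101.2°) = (24.76, 25.79). The perpendicularity gives GL at right angles to RG; with |GL| = 18.1 on the left of RG, L = G + 18.1·(-0.9810, -0.1942) = (7.004, 22.28). Then |VL| = |L − V| = 23.35.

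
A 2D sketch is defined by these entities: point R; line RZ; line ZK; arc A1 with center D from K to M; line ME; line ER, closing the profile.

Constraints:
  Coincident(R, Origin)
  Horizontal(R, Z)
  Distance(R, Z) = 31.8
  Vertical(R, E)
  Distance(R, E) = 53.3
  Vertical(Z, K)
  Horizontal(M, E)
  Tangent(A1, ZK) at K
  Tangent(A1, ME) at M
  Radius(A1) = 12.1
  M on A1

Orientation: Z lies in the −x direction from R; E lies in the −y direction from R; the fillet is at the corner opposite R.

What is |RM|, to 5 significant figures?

56.824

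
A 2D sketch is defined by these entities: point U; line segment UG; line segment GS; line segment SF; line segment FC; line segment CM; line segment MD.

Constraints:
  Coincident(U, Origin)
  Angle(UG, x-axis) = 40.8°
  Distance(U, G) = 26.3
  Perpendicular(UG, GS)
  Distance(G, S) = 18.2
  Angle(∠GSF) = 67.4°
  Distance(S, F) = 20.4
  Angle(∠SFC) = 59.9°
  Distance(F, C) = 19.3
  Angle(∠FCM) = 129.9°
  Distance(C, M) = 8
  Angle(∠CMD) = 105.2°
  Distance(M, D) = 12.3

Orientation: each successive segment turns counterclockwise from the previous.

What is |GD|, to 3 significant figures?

13.6

∠FCM = 129.9° gives CM at 53.6° from the x-axis; with |CM| = 8.0, M = (22.9, 20.3). ∠CMD = 105.2° gives MD at 128° from the x-axis; with |MD| = 12.3, D = (15.3, 30.0). Then |GD| = |D − G| = 13.6.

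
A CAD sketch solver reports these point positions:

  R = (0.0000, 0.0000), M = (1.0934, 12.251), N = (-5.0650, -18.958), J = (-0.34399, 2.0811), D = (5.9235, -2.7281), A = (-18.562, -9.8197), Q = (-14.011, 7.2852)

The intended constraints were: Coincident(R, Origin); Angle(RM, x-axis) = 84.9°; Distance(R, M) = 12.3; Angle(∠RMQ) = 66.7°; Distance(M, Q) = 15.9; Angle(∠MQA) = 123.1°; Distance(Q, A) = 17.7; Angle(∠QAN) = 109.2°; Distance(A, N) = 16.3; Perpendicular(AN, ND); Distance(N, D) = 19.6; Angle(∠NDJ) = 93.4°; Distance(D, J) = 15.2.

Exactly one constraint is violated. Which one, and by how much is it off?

Distance(D, J) = 15.2 — off by 7.30.

R = (0.00, 0.00) ✓; RM at 84.90° ✓; |RM| = 12.30 ✓; ∠RMQ = 66.70° ✓; |MQ| = 15.90 ✓; ∠MQA = 123.1° ✓; |QA| = 17.70 ✓; ∠QAN = 109.2° ✓; |AN| = 16.30 ✓; ∠(AN, ND) = 90.00° ✓; |ND| = 19.60 ✓; ∠NDJ = 93.40° ✓; |DJ| = 7.900 ✗.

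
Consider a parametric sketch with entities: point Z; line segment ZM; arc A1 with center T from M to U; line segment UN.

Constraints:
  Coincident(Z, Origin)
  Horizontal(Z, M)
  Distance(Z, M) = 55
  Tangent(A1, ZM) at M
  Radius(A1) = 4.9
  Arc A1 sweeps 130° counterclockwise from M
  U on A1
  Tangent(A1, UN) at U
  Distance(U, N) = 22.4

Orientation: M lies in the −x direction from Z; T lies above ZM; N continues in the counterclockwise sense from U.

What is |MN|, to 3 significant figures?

27.4

On A1, M sits at bearing -90° from T; a 130° counterclockwise sweep puts U at bearing 40°, so U = T + 4.9·(cos 40°, sin 40°) = (-51.2, 8.05). Since A1 is tangent to UN there, TU ⟂ UN, so UN runs along (−sin 40°, cos 40°); with |UN| = 22.4, N = (-65.6, 25.2). Then |MN| = |N − M| = 27.4.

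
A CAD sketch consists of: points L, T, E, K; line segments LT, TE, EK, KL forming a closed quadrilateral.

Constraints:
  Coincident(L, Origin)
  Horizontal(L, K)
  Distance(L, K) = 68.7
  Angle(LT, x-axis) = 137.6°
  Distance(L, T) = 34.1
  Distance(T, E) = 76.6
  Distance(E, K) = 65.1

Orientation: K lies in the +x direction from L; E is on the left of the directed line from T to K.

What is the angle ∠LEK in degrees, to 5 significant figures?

59.392°

Checks: |TE| = 76.60 ✓; |EK| = 65.10 ✓.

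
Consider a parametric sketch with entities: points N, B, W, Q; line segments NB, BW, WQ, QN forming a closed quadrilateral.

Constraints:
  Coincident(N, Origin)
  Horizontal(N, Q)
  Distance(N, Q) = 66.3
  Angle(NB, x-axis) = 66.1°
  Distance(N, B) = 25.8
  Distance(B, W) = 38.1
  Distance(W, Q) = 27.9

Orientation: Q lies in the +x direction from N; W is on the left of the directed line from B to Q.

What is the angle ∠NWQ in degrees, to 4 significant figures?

105.8°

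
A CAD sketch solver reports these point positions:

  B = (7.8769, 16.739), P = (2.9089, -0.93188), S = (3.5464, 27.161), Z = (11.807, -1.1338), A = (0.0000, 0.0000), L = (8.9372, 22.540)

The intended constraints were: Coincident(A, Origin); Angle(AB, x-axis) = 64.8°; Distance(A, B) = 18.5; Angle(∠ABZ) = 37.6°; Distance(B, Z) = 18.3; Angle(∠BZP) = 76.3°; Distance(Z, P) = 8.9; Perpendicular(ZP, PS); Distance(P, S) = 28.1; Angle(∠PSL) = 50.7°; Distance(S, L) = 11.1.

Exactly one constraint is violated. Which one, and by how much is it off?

Distance(S, L) = 11.1 — off by 4.00.

A = (0.00, 0.00) ✓; AB at 64.80° ✓; |AB| = 18.50 ✓; ∠ABZ = 37.60° ✓; |BZ| = 18.30 ✓; ∠BZP = 76.30° ✓; |ZP| = 8.900 ✓; ∠(ZP, PS) = 90.00° ✓; |PS| = 28.10 ✓; ∠PSL = 50.70° ✓; |SL| = 7.100 ✗.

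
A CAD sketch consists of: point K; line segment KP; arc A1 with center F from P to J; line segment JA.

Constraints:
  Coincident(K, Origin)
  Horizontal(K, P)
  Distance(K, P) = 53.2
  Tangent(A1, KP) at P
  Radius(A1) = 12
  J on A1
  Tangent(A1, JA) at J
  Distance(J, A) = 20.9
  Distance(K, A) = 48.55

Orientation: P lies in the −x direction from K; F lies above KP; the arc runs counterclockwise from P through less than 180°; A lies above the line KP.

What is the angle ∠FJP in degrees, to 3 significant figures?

50.0°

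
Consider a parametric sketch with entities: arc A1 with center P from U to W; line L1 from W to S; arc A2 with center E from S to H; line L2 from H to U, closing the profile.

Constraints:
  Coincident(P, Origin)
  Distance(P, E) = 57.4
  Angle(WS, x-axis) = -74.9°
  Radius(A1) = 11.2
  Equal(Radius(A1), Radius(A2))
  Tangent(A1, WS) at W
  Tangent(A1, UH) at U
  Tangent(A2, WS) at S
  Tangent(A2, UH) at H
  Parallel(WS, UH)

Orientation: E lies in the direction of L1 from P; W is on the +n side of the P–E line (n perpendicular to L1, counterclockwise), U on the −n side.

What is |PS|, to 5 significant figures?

58.482

The slot axis is L1's direction at -74.9°, so u = (cos -74.9°, sin -74.9°) = (0.26050, -0.96547) and n = (−sin -74.9°, cos -74.9°) = (0.96547, 0.26050). P is at the origin and E lies 57.4 along u from P, so E = 57.4·u = (14.953, -55.418). Tangency of A1 to both parallel lines with radius 11.2 puts W and U at P ± 11.2·n: W = (10.813, 2.9177), U = (-10.813, -2.9177). Equal radii place S and H the same way about E: S = E + 11.2·n = (25.766, -52.500), H = E − 11.2·n = (4.1397, -58.336). Then |PS| = |S − P| = 58.482.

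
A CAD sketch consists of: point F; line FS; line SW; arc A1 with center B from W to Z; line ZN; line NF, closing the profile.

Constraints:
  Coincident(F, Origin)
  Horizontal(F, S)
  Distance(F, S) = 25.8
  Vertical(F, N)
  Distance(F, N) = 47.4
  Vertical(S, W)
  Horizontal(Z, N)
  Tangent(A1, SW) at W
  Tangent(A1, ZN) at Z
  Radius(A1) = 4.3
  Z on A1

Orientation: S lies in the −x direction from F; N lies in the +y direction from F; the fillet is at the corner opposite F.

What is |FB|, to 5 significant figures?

48.165

F is at the origin; FS is horizontal with |FS| = 25.8 and S on the −x side, so S = (-25.800, 0.0000). FN is vertical with |FN| = 47.4 and N on the +y side, so N = (0.0000, 47.400). The virtual corner opposite F is at (-25.800, 47.400). Tangency of A1 to SW means the radius BW is perpendicular to SW and the tangent condition forces BZ to be normal to ZN, with radius 4.3, so the center B sits 4.3 in from both sides at B = (-21.500, 43.100). Then |FB| = |B − F| = 48.165.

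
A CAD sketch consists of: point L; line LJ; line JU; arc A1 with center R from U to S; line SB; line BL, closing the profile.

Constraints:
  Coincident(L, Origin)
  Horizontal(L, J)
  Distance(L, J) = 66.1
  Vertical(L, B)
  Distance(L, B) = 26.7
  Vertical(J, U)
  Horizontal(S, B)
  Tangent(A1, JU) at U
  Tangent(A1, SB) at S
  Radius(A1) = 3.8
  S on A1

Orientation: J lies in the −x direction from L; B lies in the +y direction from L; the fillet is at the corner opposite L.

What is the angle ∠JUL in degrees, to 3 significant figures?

70.9°

L is at the origin; LJ is horizontal with |LJ| = 66.1 and J on the −x side, so J = (-66.1, 0.00). LB is vertical with |LB| = 26.7 and B on the +y side, so B = (0.00, 26.7). The virtual corner opposite L is at (-66.1, 26.7). A1 meets JU tangentially, so RU is at right angles to JU and tangency of A1 to SB means the radius RS is perpendicular to SB, with radius 3.8, so the center R sits 3.8 in from both sides at R = (-62.3, 22.9). That places the tangent points at U = (-66.1, 22.9) on JU and S = (-62.3, 26.7) on SB. Then cos ∠JUL = UJ·UL / (|UJ||UL|), giving 70.9°.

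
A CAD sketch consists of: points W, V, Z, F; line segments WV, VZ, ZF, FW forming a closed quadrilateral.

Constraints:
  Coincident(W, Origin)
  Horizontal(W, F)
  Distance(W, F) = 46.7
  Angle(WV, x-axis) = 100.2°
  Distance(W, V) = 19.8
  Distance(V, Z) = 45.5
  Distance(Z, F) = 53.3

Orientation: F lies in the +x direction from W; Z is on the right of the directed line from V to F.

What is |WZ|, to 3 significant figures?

25.9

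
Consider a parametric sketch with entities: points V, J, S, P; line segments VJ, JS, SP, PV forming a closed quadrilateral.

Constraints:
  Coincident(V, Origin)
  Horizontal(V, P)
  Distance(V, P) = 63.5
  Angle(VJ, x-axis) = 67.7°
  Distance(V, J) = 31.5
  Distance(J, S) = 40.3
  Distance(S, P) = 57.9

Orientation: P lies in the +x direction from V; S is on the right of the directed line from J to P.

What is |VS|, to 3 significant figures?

12.7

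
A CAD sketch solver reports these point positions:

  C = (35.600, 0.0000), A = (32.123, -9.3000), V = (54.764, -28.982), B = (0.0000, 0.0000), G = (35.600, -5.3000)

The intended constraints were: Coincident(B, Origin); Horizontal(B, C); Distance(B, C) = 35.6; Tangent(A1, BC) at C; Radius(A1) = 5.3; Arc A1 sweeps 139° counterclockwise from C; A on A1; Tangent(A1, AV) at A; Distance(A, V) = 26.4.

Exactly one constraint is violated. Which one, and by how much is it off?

Distance(A, V) = 26.4 — off by 3.60.

B = (0.00, 0.00) ✓; B.y = 0.00, C.y = 0.00 ✓; |BC| = 35.60 ✓; ∠(GC, CB) = 90.00° ✓; |GC| = 5.300 ✓; bearing(G→A) − bearing(G→C) = 139.0° ✓; |GA| = 5.300 ✓; ∠(GA, AV) = 90.00° ✓; |AV| = 30.00 ✗.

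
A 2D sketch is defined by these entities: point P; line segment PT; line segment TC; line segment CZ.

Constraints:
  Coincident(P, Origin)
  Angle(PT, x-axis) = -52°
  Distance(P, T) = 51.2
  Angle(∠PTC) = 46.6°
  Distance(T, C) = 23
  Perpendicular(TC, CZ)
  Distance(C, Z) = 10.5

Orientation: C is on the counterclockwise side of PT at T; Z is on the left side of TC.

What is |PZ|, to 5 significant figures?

29.347

P is at the origin; PT runs at -52.0° with length 51.2, so T = 51.2·(cos -52.0°, sin -52.0°) = (31.522, -40.346). ∠PTC = 46.6°, so TC runs at -52.0° + (180° − 46.6°) = 81.400° from the x-axis; with |TC| = 23.0, C = T + 23.0·(cos 81.400°, sin 81.400°) = (34.961, -17.605). TC ⟂ CZ; with |CZ| = 10.5 on the left of TC, Z = C + 10.5·(-0.98876, 0.14954) = (24.579, -16.035). Then |PZ| = |Z − P| = 29.347.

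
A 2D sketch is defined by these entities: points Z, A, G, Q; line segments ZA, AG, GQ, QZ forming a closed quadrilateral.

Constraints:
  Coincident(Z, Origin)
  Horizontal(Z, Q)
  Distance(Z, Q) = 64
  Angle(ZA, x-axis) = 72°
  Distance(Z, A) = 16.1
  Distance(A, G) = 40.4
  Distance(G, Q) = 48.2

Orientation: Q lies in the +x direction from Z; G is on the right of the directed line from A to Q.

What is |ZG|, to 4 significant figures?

30.25

Z is at the origin; ZQ is horizontal with |ZQ| = 64.0 and Q in +x, so Q = (64.0, 0). ZA runs at 72.0° with |ZA| = 16.1, so A = (4.975, 15.31). G is determined by |AG| = 40.4 and |GQ| = 48.2 together: it lies at the intersection of circle(A, 40.4) and circle(Q, 48.2). With |AQ| = 60.98, the foot of the radical line on AQ is 24.82 from A and the perpendicular offset is √(40.4² − 24.82²) = 31.87. Taking the right-of-AQ solution: G = (21.00, -21.77).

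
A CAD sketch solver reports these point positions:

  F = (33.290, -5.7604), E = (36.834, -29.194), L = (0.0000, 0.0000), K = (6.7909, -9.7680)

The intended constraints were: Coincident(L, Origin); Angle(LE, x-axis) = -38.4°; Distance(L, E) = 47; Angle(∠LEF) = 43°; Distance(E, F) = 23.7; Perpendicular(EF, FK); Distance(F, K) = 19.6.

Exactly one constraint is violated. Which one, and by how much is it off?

Distance(F, K) = 19.6 — off by 7.20.

L = (0.00, 0.00) ✓; LE at -38.40° ✓; |LE| = 47.00 ✓; ∠LEF = 43.00° ✓; |EF| = 23.70 ✓; ∠(EF, FK) = 90.00° ✓; |FK| = 26.80 ✗.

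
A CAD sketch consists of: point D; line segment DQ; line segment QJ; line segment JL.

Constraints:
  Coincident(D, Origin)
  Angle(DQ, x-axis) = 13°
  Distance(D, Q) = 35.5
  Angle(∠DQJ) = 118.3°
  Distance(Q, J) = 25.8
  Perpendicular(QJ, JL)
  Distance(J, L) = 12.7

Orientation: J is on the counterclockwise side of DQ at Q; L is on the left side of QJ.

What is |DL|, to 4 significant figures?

46.49

∠DQJ = 118.3°, so QJ runs at 13.0° + (180° − 118.3°) = 74.70° from the x-axis; with |QJ| = 25.8, J = Q + 25.8·(cos 74.70°, sin 74.70°) = (41.40, 32.87). QJ is perpendicular to JL; with |JL| = 12.7 on the left of QJ, L = J + 12.7·(-0.9646, 0.2639) = (29.15, 36.22). Then |DL| = |L − D| = 46.49.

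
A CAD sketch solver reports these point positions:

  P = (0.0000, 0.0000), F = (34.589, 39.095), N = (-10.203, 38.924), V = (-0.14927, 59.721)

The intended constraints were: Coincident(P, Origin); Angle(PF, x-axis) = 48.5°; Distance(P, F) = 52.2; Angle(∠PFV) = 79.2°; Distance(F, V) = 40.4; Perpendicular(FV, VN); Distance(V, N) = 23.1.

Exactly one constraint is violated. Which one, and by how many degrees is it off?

Perpendicular(FV, VN) — off by 4.90°.

P = (0.00, 0.00) ✓; PF at 48.50° ✓; |PF| = 52.20 ✓; ∠PFV = 79.20° ✓; |FV| = 40.40 ✓; ∠(FV, VN) = 94.90° ✗; |VN| = 23.10 ✓.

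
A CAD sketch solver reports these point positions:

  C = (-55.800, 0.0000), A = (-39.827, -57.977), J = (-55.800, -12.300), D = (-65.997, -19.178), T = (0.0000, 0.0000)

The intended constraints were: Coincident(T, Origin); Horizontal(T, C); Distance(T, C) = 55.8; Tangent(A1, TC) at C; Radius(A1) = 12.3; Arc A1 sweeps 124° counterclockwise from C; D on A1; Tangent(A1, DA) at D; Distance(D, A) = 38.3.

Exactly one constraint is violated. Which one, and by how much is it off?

Distance(D, A) = 38.3 — off by 8.50.

T = (0.00, 0.00) ✓; T.y = 0.00, C.y = 0.00 ✓; |TC| = 55.80 ✓; ∠(JC, CT) = 90.00° ✓; |JC| = 12.30 ✓; bearing(J→D) − bearing(J→C) = 124.0° ✓; |JD| = 12.30 ✓; ∠(JD, DA) = 90.00° ✓; |DA| = 46.80 ✗.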